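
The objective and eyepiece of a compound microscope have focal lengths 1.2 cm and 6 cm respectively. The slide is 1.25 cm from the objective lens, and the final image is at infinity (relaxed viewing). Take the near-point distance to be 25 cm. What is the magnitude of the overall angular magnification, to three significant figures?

100

Objective: 1/d_i = 1/f_obj - 1/d_o = 1/1.2 - 1/1.25 = 0.03333 cm^-1, so d_i = 30.000 cm.
m_obj = -d_i/d_o = -30.000/1.25 = -24.000.
Eyepiece angular magnification (image at infinity): M_eye = D/f_e = 25/6 = 4.167.
Overall M = m_obj x M_eye = (-24.000)(4.167) = -100.00.
|M| = 100.00.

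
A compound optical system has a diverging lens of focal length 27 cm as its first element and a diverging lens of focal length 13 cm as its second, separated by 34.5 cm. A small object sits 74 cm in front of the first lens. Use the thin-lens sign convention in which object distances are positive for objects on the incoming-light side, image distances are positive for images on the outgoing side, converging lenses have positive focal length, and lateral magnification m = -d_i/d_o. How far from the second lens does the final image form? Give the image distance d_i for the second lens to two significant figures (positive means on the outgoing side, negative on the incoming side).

-10 cm

Applying the thin-lens equation to the first lens, 1/(-27) = 1/74 + 1/d_i1, which gives d_i1 = -19.782 cm.
The intermediate image is virtual, 19.782 cm to the left of lens 1, so d_o2 = L - d_i1 = 34.5 - (-19.782) = 54.282 cm.
Applying the thin-lens equation again with f_2 = -13 cm and d_o2 = 54.282 cm gives d_i2 = -10.488 cm.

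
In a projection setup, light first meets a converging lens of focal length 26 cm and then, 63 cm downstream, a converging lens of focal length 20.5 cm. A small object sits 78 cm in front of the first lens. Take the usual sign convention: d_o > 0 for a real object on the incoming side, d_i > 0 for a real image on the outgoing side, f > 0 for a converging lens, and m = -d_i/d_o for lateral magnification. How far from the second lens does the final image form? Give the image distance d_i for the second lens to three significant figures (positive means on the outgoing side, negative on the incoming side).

141 cm

Applying the thin-lens equation to the first lens, 1/26 = 1/78 + 1/d_i1, which gives d_i1 = 39.000 cm.
The intermediate image is 39.000 cm to the right of lens 1, so d_o2 = L - d_i1 = 63 - 39.000 = 24.000 cm.
Applying the thin-lens equation again with f_2 = 20.5 cm and d_o2 = 24.000 cm gives d_i2 = 140.571 cm.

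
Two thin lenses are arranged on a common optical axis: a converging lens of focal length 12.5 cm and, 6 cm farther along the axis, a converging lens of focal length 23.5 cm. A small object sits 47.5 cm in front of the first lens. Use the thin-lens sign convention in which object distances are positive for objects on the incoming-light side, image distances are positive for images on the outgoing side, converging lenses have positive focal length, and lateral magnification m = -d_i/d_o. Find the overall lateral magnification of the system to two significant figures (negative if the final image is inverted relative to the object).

-0.24

First lens: d_i1 = 1/(1/12.5 - 1/47.5) = 16.964 cm.
m_1 = -(16.964)/47.5 = -0.3571.
Since 16.964 cm > 6 cm, the first image lies past the second lens and serves as a virtual object: d_o2 = L - d_i1 = -10.964 cm.
Second lens: d_i2 = 1/(1/23.5 - 1/(-10.964)) = 7.476 cm.
m_2 = -(7.476)/(-10.964) = 0.6819.
The system's lateral magnification is m_1 m_2 = (-0.3571)(0.6819) = -0.2435.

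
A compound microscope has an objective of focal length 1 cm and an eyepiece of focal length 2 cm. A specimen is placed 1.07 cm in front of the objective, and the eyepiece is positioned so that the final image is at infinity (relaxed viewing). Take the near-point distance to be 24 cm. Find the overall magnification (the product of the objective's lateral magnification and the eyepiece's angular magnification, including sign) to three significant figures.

Objective: 1/d_i = 1/f_obj - 1/d_o = 1/1 - 1/1.07 = 0.06542 cm^-1, so d_i = 15.286 cm.
m_obj = -d_i/d_o = -15.286/1.07 = -14.286.
Eyepiece angular magnification (image at infinity): M_eye = D/f_e = 24/2 = 12.000.
Overall M = m_obj x M_eye = (-14.286)(12.000) = -171.43.

-171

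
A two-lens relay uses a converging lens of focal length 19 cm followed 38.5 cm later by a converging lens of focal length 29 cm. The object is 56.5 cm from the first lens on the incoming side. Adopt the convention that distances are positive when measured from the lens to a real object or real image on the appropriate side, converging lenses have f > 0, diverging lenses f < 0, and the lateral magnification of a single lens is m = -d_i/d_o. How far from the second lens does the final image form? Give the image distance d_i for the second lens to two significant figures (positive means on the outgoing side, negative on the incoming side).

Applying the thin-lens equation to the first lens, 1/19 = 1/56.5 + 1/d_i1, which gives d_i1 = 28.627 cm.
The intermediate image is 28.627 cm to the right of lens 1, so d_o2 = L - d_i1 = 38.5 - 28.627 = 9.873 cm.
Applying the thin-lens equation again with f_2 = 29 cm and d_o2 = 9.873 cm gives d_i2 = -14.970 cm.

-15 cm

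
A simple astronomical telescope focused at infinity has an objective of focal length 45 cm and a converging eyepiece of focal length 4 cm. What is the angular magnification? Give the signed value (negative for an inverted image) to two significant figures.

-11

M = -f_obj/f_eye = -45/(4) = -11.250.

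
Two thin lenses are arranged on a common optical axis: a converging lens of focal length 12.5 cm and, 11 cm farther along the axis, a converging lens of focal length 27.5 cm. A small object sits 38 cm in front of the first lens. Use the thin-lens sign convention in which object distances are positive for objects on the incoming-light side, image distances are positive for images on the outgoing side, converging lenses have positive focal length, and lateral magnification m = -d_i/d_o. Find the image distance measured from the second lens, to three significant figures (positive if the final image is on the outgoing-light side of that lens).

5.97 cm

First lens: d_i1 = 1/(1/12.5 - 1/38) = 18.627 cm.
Since 18.627 cm > 11 cm, the first image lies past the second lens and serves as a virtual object: d_o2 = L - d_i1 = -7.627 cm.
Second lens: d_i2 = 1/(1/27.5 - 1/(-7.627)) = 5.971 cm.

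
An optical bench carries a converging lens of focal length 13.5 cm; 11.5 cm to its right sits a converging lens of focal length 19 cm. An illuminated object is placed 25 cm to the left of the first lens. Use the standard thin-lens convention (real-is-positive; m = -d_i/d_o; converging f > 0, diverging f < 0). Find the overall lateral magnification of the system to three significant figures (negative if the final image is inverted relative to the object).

-0.605

Applying the thin-lens equation to the first lens, 1/13.5 = 1/25 + 1/d_i1, which gives d_i1 = 29.348 cm.
Its lateral magnification is m_1 = -d_i1/d_o1 = -(29.348)/25 = -1.1739.
Since 29.348 cm > 11.5 cm, the first image lies past the second lens and serves as a virtual object: d_o2 = L - d_i1 = -17.848 cm.
Applying the thin-lens equation again with f_2 = 19 cm and d_o2 = -17.848 cm gives d_i2 = 9.203 cm.
m_2 = -(9.203)/(-17.848) = 0.5156.
Total m = m_1 x m_2 = (-1.1739)(0.5156) = -0.6053.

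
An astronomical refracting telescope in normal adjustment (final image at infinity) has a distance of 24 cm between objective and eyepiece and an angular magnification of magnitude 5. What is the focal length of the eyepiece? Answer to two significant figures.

In normal adjustment the tube length equals f_obj + f_eye and |M| = f_obj/f_eye.
So f_obj = 5 f_eye and 5 f_eye + f_eye = 24 cm, giving f_eye = 24/6 = 4.000 cm and f_obj = 20.000 cm.

4.0 cm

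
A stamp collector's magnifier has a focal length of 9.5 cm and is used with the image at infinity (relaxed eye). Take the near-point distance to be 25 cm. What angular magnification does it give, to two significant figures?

M = D/f = 25/9.5 = 2.632.

2.6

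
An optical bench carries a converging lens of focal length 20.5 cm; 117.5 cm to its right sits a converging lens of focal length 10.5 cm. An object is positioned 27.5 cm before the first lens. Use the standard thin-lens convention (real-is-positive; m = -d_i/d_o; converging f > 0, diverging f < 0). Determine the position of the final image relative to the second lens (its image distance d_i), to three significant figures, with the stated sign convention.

14.7 cm

Lens 1: 1/d_i1 = 1/f_1 - 1/d_o1 = 1/20.5 - 1/27.5 = 0.01242 cm^-1, so d_i1 = 80.536 cm.
The intermediate image is 80.536 cm to the right of lens 1, so d_o2 = L - d_i1 = 117.5 - 80.536 = 36.964 cm.
Lens 2: 1/d_i2 = 1/f_2 - 1/d_o2 = 1/10.5 - 1/(36.964) = 0.06818 cm^-1, so d_i2 = 14.666 cm.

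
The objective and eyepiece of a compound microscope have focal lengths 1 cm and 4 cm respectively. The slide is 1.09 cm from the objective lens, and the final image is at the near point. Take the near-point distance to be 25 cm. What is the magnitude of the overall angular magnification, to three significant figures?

Objective: 1/d_i = 1/f_obj - 1/d_o = 1/1 - 1/1.09 = 0.08257 cm^-1, so d_i = 12.111 cm.
m_obj = -d_i/d_o = -12.111/1.09 = -11.111.
Eyepiece angular magnification (image at near point): M_eye = 1 + D/f_e = 1 + 25/4 = 7.250.
Overall M = m_obj x M_eye = (-11.111)(7.250) = -80.56.
|M| = 80.56.

80.6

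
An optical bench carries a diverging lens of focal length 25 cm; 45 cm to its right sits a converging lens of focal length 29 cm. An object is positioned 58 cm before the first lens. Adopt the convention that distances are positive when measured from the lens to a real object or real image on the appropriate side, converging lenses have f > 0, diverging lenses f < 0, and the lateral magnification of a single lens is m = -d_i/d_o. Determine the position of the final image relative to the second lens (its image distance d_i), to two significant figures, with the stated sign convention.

First lens: d_i1 = 1/(1/(-25) - 1/58) = -17.470 cm.
With d_i1 < 0 the first image is virtual and lies on the object side; the object distance for lens 2 is d_o2 = 45 - (-17.470) = 62.470 cm.
Second lens: d_i2 = 1/(1/29 - 1/(62.470)) = 54.127 cm.

54 cm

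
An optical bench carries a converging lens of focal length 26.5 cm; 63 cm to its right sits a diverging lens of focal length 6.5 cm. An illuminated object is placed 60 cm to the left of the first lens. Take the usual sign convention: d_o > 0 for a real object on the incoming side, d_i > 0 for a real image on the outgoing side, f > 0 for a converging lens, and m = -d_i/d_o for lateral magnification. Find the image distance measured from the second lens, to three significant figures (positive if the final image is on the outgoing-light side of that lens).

-4.58 cm

First lens: d_i1 = 1/(1/26.5 - 1/60) = 47.463 cm.
That image sits 15.537 cm in front of the second lens, so d_o2 = 15.537 cm.
Second lens: d_i2 = 1/(1/(-6.5) - 1/(15.537)) = -4.583 cm.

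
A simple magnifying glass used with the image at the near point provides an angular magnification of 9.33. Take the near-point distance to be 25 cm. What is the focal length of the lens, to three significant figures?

For the image at the near point, M = 1 + D/f.
f = D/(M - 1) = 25/(9.33 - 1) = 3.001 cm.

3.00 cm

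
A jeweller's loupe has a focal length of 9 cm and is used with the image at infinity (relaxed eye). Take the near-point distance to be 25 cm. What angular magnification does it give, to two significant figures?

2.8

M = D/f = 25/9 = 2.778.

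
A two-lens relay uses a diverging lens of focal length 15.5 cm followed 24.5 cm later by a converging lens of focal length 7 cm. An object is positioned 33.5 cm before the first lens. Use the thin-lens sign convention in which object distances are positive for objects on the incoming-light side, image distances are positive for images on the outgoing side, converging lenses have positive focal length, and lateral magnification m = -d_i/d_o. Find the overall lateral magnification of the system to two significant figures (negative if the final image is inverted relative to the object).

First lens: d_i1 = 1/(1/(-15.5) - 1/33.5) = -10.597 cm.
m_1 = -(-10.597)/33.5 = 0.3163.
The intermediate image is virtual, 10.597 cm to the left of lens 1, so d_o2 = L - d_i1 = 24.5 - (-10.597) = 35.097 cm.
Second lens: d_i2 = 1/(1/7 - 1/(35.097)) = 8.744 cm.
m_2 = -(8.744)/(35.097) = -0.2491.
Overall magnification: m = m_1 m_2 = -0.0788.

-0.079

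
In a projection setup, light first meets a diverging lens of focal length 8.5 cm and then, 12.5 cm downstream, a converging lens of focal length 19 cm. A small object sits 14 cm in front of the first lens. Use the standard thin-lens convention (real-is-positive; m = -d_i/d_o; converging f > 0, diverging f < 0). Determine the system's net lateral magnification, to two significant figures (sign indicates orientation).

5.9

First lens: d_i1 = 1/(1/(-8.5) - 1/14) = -5.289 cm.
m_1 = -(-5.289)/14 = 0.3778.
With d_i1 < 0 the first image is virtual and lies on the object side; the object distance for lens 2 is d_o2 = 12.5 - (-5.289) = 17.789 cm.
Second lens: d_i2 = 1/(1/19 - 1/(17.789)) = -279.073 cm.
m_2 = -(-279.073)/(17.789) = 15.6881.
The system's lateral magnification is m_1 m_2 = (0.3778)(15.6881) = 5.9266.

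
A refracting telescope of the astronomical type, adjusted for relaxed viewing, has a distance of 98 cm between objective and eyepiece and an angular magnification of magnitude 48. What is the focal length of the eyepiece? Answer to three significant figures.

2.00 cm

In normal adjustment the tube length equals f_obj + f_eye and |M| = f_obj/f_eye.
So f_obj = 48 f_eye and 48 f_eye + f_eye = 98 cm, giving f_eye = 98/49 = 2.000 cm and f_obj = 96.000 cm.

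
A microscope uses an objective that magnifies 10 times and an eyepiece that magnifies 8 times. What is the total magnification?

The overall magnification of a compound microscope is the product of the objective and eyepiece magnifications:
M = M_obj x M_eye = 10 x 8 = 80.

80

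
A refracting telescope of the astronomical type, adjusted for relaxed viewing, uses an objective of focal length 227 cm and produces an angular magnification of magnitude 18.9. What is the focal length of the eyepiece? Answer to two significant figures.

|M| = f_obj/f_eye, so f_eye = f_obj/|M| = 227/18.9 = 12.011 cm.

12 cm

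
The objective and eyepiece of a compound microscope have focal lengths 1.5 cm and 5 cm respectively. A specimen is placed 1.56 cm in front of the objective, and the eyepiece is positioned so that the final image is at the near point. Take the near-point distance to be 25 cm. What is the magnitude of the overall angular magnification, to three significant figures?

Objective: 1/d_i = 1/f_obj - 1/d_o = 1/1.5 - 1/1.56 = 0.02564 cm^-1, so d_i = 39.000 cm.
m_obj = -d_i/d_o = -39.000/1.56 = -25.000.
Eyepiece angular magnification (image at near point): M_eye = 1 + D/f_e = 1 + 25/5 = 6.000.
Overall M = m_obj x M_eye = (-25.000)(6.000) = -150.00.
|M| = 150.00.

150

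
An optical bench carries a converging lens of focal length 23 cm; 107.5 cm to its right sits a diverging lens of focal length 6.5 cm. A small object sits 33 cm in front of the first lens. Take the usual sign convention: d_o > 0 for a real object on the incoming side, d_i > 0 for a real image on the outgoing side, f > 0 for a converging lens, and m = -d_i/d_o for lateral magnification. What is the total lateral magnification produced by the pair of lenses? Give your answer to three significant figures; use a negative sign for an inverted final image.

Applying the thin-lens equation to the first lens, 1/23 = 1/33 + 1/d_i1, which gives d_i1 = 75.900 cm.
Its lateral magnification is m_1 = -d_i1/d_o1 = -(75.900)/33 = -2.3000.
Object distance for lens 2: d_o2 = 107.5 - 75.900 = 31.600 cm.
Applying the thin-lens equation again with f_2 = -6.5 cm and d_o2 = 31.600 cm gives d_i2 = -5.391 cm.
m_2 = -(-5.391)/(31.600) = 0.1706.
Total m = m_1 x m_2 = (-2.3000)(0.1706) = -0.3924.

-0.392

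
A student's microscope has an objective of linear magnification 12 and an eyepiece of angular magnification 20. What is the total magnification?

The overall magnification of a compound microscope is the product of the objective and eyepiece magnifications:
M = M_obj x M_eye = 12 x 20 = 240.

240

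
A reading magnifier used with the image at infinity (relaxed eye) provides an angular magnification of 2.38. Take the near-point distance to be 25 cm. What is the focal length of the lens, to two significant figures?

11 cm

For the image at infinity, M = D/f.
f = D/M = 25/2.38 = 10.504 cm.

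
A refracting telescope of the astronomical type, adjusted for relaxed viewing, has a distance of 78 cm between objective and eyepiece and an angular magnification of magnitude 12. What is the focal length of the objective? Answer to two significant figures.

In normal adjustment the tube length equals f_obj + f_eye and |M| = f_obj/f_eye.
So f_obj = 12 f_eye and 12 f_eye + f_eye = 78 cm, giving f_eye = 78/13 = 6.000 cm and f_obj = 72.000 cm.

72 cm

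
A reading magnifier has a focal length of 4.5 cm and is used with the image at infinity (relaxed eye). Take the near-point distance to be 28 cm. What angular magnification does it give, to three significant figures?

M = D/f = 28/4.5 = 6.222.

6.22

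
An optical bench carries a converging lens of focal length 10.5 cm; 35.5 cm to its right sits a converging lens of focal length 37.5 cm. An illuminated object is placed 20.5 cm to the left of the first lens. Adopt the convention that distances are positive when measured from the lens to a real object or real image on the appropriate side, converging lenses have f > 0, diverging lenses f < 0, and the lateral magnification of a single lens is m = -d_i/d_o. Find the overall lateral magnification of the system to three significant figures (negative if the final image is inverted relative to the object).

-1.67

Lens 1: 1/d_i1 = 1/f_1 - 1/d_o1 = 1/10.5 - 1/20.5 = 0.04646 cm^-1, so d_i1 = 21.525 cm.
m_1 = -(21.525)/20.5 = -1.0500.
The intermediate image is 21.525 cm to the right of lens 1, so d_o2 = L - d_i1 = 35.5 - 21.525 = 13.975 cm.
Lens 2: 1/d_i2 = 1/f_2 - 1/d_o2 = 1/37.5 - 1/(13.975) = -0.04489 cm^-1, so d_i2 = -22.277 cm.
m_2 = -(-22.277)/(13.975) = 1.5940.
Total m = m_1 x m_2 = (-1.0500)(1.5940) = -1.6738.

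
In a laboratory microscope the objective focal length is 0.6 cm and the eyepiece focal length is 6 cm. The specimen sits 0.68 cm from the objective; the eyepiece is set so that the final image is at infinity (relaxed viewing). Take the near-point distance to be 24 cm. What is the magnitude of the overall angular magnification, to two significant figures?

Objective: 1/d_i = 1/f_obj - 1/d_o = 1/0.6 - 1/0.68 = 0.19608 cm^-1, so d_i = 5.100 cm.
m_obj = -d_i/d_o = -5.100/0.68 = -7.500.
Eyepiece angular magnification (image at infinity): M_eye = D/f_e = 24/6 = 4.000.
Overall M = m_obj x M_eye = (-7.500)(4.000) = -30.00.
|M| = 30.00.

30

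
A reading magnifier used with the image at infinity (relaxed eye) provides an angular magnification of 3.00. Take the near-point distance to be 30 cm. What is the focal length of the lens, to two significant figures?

10 cm

For the image at infinity, M = D/f.
f = D/M = 30/3.0 = 10.000 cm.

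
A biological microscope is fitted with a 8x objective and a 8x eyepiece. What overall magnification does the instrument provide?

64

The overall magnification of a compound microscope is the product of the objective and eyepiece magnifications:
M = M_obj x M_eye = 8 x 8 = 64.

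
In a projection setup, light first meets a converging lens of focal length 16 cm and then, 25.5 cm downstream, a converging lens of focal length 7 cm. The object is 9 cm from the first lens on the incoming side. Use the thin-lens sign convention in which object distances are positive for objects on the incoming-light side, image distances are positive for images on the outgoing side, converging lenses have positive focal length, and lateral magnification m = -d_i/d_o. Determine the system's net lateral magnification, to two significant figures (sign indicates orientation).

-0.41

First lens: d_i1 = 1/(1/16 - 1/9) = -20.571 cm.
m_1 = -(-20.571)/9 = 2.2857.
With d_i1 < 0 the first image is virtual and lies on the object side; the object distance for lens 2 is d_o2 = 25.5 - (-20.571) = 46.071 cm.
Second lens: d_i2 = 1/(1/7 - 1/(46.071)) = 8.254 cm.
m_2 = -(8.254)/(46.071) = -0.1792.
The system's lateral magnification is m_1 m_2 = (2.2857)(-0.1792) = -0.4095.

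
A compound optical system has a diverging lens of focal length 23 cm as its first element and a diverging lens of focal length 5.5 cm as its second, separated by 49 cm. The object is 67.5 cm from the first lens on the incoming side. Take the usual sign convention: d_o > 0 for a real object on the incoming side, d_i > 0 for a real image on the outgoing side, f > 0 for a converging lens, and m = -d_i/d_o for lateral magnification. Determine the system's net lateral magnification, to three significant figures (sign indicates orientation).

First lens: d_i1 = 1/(1/(-23) - 1/67.5) = -17.155 cm.
m_1 = -(-17.155)/67.5 = 0.2541.
With d_i1 < 0 the first image is virtual and lies on the object side; the object distance for lens 2 is d_o2 = 49 - (-17.155) = 66.155 cm.
Second lens: d_i2 = 1/(1/(-5.5) - 1/(66.155)) = -5.078 cm.
m_2 = -(-5.078)/(66.155) = 0.0768.
Overall magnification: m = m_1 m_2 = 0.0195.

0.0195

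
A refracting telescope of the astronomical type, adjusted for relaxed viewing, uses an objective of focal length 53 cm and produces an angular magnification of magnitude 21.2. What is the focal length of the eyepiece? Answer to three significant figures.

|M| = f_obj/f_eye, so f_eye = f_obj/|M| = 53/21.2 = 2.500 cm.

2.50 cm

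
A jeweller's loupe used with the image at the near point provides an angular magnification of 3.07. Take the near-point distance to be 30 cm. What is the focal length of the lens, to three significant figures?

14.5 cm

For the image at the near point, M = 1 + D/f.
f = D/(M - 1) = 30/(3.07 - 1) = 14.493 cm.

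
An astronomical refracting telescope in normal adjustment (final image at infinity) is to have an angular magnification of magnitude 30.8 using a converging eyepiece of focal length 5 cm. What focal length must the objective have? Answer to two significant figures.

|M| = f_obj/|f_eye|, so f_obj = |M| x |f_eye| = 30.8 x 5 = 154.000 cm.

150 cm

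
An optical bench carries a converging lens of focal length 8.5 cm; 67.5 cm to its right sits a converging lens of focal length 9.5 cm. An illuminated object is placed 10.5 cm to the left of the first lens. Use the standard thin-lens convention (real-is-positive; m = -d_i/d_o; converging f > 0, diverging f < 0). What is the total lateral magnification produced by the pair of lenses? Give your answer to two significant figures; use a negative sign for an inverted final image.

First lens: d_i1 = 1/(1/8.5 - 1/10.5) = 44.625 cm.
m_1 = -(44.625)/10.5 = -4.2500.
Object distance for lens 2: d_o2 = 67.5 - 44.625 = 22.875 cm.
Second lens: d_i2 = 1/(1/9.5 - 1/(22.875)) = 16.248 cm.
m_2 = -(16.248)/(22.875) = -0.7103.
Overall magnification: m = m_1 m_2 = 3.0187.

3.0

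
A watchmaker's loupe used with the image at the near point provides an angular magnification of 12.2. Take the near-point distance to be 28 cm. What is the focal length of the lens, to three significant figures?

For the image at the near point, M = 1 + D/f.
f = D/(M - 1) = 28/(12.2 - 1) = 2.500 cm.

2.50 cm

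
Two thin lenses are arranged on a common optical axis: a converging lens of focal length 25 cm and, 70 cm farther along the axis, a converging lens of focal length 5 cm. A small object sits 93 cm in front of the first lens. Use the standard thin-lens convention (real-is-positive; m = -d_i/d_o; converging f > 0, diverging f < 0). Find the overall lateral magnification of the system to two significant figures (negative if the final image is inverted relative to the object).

Applying the thin-lens equation to the first lens, 1/25 = 1/93 + 1/d_i1, which gives d_i1 = 34.191 cm.
Its lateral magnification is m_1 = -d_i1/d_o1 = -(34.191)/93 = -0.3676.
Object distance for lens 2: d_o2 = 70 - 34.191 = 35.809 cm.
Applying the thin-lens equation again with f_2 = 5 cm and d_o2 = 35.809 cm gives d_i2 = 5.811 cm.
m_2 = -(5.811)/(35.809) = -0.1623.
The system's lateral magnification is m_1 m_2 = (-0.3676)(-0.1623) = 0.0597.

0.060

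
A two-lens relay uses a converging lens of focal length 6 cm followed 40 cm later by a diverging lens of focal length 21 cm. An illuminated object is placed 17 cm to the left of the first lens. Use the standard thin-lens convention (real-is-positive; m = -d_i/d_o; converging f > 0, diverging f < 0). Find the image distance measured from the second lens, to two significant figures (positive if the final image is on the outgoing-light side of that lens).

Lens 1: 1/d_i1 = 1/f_1 - 1/d_o1 = 1/6 - 1/17 = 0.10784 cm^-1, so d_i1 = 9.273 cm.
The intermediate image is 9.273 cm to the right of lens 1, so d_o2 = L - d_i1 = 40 - 9.273 = 30.727 cm.
Lens 2: 1/d_i2 = 1/f_2 - 1/d_o2 = 1/(-21) - 1/(30.727) = -0.08016 cm^-1, so d_i2 = -12.475 cm.

-12 cm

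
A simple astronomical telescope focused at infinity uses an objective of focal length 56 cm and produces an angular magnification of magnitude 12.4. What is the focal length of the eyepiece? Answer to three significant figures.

|M| = f_obj/f_eye, so f_eye = f_obj/|M| = 56/12.4 = 4.516 cm.

4.52 cm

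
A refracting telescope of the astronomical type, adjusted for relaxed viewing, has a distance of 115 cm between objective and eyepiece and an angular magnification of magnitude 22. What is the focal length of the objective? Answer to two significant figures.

In normal adjustment the tube length equals f_obj + f_eye and |M| = f_obj/f_eye.
So f_obj = 22 f_eye and 22 f_eye + f_eye = 115 cm, giving f_eye = 115/23 = 5.000 cm and f_obj = 110.000 cm.

110 cm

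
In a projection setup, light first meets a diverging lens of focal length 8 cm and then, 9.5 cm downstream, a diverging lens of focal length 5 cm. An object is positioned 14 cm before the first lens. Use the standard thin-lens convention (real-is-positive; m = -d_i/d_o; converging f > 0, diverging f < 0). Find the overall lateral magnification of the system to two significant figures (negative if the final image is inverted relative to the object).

0.093

Applying the thin-lens equation to the first lens, 1/(-8) = 1/14 + 1/d_i1, which gives d_i1 = -5.091 cm.
Its lateral magnification is m_1 = -d_i1/d_o1 = -(-5.091)/14 = 0.3636.
The intermediate image is virtual, 5.091 cm to the left of lens 1, so d_o2 = L - d_i1 = 9.5 - (-5.091) = 14.591 cm.
Applying the thin-lens equation again with f_2 = -5 cm and d_o2 = 14.591 cm gives d_i2 = -3.724 cm.
m_2 = -(-3.724)/(14.591) = 0.2552.
The system's lateral magnification is m_1 m_2 = (0.3636)(0.2552) = 0.0928.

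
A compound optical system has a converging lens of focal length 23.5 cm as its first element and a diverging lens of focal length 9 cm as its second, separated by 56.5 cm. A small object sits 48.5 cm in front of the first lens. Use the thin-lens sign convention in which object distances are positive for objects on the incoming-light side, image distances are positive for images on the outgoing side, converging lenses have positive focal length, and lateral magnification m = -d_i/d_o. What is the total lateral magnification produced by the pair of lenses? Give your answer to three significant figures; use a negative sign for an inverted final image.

-0.425

Applying the thin-lens equation to the first lens, 1/23.5 = 1/48.5 + 1/d_i1, which gives d_i1 = 45.590 cm.
Its lateral magnification is m_1 = -d_i1/d_o1 = -(45.590)/48.5 = -0.9400.
Object distance for lens 2: d_o2 = 56.5 - 45.590 = 10.910 cm.
Applying the thin-lens equation again with f_2 = -9 cm and d_o2 = 10.910 cm gives d_i2 = -4.932 cm.
m_2 = -(-4.932)/(10.910) = 0.4520.
The system's lateral magnification is m_1 m_2 = (-0.9400)(0.4520) = -0.4249.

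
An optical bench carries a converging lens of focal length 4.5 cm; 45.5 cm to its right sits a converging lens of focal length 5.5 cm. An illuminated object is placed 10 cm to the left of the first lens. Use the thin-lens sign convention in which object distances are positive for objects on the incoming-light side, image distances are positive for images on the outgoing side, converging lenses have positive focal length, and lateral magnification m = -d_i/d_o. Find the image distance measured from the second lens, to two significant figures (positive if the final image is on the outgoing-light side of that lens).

6.5 cm

Lens 1: 1/d_i1 = 1/f_1 - 1/d_o1 = 1/4.5 - 1/10 = 0.12222 cm^-1, so d_i1 = 8.182 cm.
That image sits 37.318 cm in front of the second lens, so d_o2 = 37.318 cm.
Lens 2: 1/d_i2 = 1/f_2 - 1/d_o2 = 1/5.5 - 1/(37.318) = 0.15502 cm^-1, so d_i2 = 6.451 cm.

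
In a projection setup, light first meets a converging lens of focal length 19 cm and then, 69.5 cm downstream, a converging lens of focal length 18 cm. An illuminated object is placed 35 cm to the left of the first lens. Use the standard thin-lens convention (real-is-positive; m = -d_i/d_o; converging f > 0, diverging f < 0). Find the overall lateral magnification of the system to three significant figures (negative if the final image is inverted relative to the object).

2.15

First lens: d_i1 = 1/(1/19 - 1/35) = 41.562 cm.
m_1 = -(41.562)/35 = -1.1875.
Object distance for lens 2: d_o2 = 69.5 - 41.562 = 27.938 cm.
Second lens: d_i2 = 1/(1/18 - 1/(27.938)) = 50.604 cm.
m_2 = -(50.604)/(27.938) = -1.8113.
Total m = m_1 x m_2 = (-1.1875)(-1.8113) = 2.1509.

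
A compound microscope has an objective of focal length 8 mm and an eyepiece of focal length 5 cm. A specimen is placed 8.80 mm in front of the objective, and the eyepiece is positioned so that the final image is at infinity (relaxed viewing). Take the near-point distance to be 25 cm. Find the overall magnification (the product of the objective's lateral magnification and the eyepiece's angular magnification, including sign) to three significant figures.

-50.0

Convert to cm: f_obj = 8 mm = 0.8 cm; d_o = 8.80 mm = 0.88 cm.
Objective: 1/d_i = 1/f_obj - 1/d_o = 1/0.8 - 1/0.88 = 0.11364 cm^-1, so d_i = 8.800 cm.
m_obj = -d_i/d_o = -8.800/0.88 = -10.000.
Eyepiece angular magnification (image at infinity): M_eye = D/f_e = 25/5 = 5.000.
Overall M = m_obj x M_eye = (-10.000)(5.000) = -50.00.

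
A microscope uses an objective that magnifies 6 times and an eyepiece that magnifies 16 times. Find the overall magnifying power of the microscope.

96

The overall magnification of a compound microscope is the product of the objective and eyepiece magnifications:
M = M_obj x M_eye = 6 x 16 = 96.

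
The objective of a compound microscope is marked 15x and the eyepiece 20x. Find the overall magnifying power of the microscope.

The overall magnification of a compound microscope is the product of the objective and eyepiece magnifications:
M = M_obj x M_eye = 15 x 20 = 300.

300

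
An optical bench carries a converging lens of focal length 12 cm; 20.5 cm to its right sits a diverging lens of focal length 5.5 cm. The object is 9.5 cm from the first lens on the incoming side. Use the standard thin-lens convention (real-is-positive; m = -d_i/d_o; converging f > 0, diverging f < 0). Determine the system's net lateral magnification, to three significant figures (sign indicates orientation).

Lens 1: 1/d_i1 = 1/f_1 - 1/d_o1 = 1/12 - 1/9.5 = -0.02193 cm^-1, so d_i1 = -45.600 cm.
m_1 = -(-45.600)/9.5 = 4.8000.
The intermediate image is virtual, 45.600 cm to the left of lens 1, so d_o2 = L - d_i1 = 20.5 - (-45.600) = 66.100 cm.
Lens 2: 1/d_i2 = 1/f_2 - 1/d_o2 = 1/(-5.5) - 1/(66.100) = -0.19695 cm^-1, so d_i2 = -5.078 cm.
m_2 = -(-5.078)/(66.100) = 0.0768.
Overall magnification: m = m_1 m_2 = 0.3687.

0.369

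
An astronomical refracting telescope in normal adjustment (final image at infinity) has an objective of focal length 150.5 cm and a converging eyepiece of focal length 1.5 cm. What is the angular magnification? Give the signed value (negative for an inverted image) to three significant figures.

-100

M = -f_obj/f_eye = -150.5/(1.5) = -100.333.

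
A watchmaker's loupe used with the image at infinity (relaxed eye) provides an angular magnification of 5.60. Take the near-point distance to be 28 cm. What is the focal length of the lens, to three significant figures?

For the image at infinity, M = D/f.
f = D/M = 28/5.6 = 5.000 cm.

5.00 cm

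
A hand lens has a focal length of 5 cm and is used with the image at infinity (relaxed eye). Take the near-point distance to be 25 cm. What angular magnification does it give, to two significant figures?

M = D/f = 25/5 = 5.000.

5.0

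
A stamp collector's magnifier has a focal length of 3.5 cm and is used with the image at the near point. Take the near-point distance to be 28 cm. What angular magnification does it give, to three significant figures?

9.00

M = 1 + D/f = 1 + 28/3.5 = 9.000.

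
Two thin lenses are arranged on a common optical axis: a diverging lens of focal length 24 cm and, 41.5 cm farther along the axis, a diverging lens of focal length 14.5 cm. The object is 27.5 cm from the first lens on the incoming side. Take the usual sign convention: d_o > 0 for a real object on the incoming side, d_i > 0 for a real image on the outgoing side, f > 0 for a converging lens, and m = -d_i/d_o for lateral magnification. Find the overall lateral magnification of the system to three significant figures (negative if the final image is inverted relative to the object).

First lens: d_i1 = 1/(1/(-24) - 1/27.5) = -12.816 cm.
m_1 = -(-12.816)/27.5 = 0.4660.
With d_i1 < 0 the first image is virtual and lies on the object side; the object distance for lens 2 is d_o2 = 41.5 - (-12.816) = 54.316 cm.
Second lens: d_i2 = 1/(1/(-14.5) - 1/(54.316)) = -11.445 cm.
m_2 = -(-11.445)/(54.316) = 0.2107.
Total m = m_1 x m_2 = (0.4660)(0.2107) = 0.0982.

0.0982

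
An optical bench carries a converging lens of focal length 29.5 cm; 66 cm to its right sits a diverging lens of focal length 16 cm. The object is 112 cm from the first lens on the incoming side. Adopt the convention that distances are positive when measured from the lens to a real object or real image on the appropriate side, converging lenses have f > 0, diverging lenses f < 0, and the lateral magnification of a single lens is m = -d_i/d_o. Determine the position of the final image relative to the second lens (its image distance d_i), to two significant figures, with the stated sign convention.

First lens: d_i1 = 1/(1/29.5 - 1/112) = 40.048 cm.
That image sits 25.952 cm in front of the second lens, so d_o2 = 25.952 cm.
Second lens: d_i2 = 1/(1/(-16) - 1/(25.952)) = -9.898 cm.

-9.9 cm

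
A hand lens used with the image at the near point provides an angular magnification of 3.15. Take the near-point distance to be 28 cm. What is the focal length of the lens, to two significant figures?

For the image at the near point, M = 1 + D/f.
f = D/(M - 1) = 28/(3.15 - 1) = 13.023 cm.

13 cm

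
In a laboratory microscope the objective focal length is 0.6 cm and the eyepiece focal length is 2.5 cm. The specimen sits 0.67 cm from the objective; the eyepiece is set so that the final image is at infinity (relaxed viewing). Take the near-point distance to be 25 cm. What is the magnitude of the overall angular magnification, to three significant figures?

Objective: 1/d_i = 1/f_obj - 1/d_o = 1/0.6 - 1/0.67 = 0.17413 cm^-1, so d_i = 5.743 cm.
m_obj = -d_i/d_o = -5.743/0.67 = -8.571.
Eyepiece angular magnification (image at infinity): M_eye = D/f_e = 25/2.5 = 10.000.
Overall M = m_obj x M_eye = (-8.571)(10.000) = -85.71.
|M| = 85.71.

85.7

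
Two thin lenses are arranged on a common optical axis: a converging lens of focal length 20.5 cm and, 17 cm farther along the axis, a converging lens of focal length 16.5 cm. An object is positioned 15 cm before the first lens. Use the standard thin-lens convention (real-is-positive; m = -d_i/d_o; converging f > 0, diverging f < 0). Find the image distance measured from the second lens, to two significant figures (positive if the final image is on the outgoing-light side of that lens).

Lens 1: 1/d_i1 = 1/f_1 - 1/d_o1 = 1/20.5 - 1/15 = -0.01789 cm^-1, so d_i1 = -55.909 cm.
With d_i1 < 0 the first image is virtual and lies on the object side; the object distance for lens 2 is d_o2 = 17 - (-55.909) = 72.909 cm.
Lens 2: 1/d_i2 = 1/f_2 - 1/d_o2 = 1/16.5 - 1/(72.909) = 0.04689 cm^-1, so d_i2 = 21.326 cm.

21 cm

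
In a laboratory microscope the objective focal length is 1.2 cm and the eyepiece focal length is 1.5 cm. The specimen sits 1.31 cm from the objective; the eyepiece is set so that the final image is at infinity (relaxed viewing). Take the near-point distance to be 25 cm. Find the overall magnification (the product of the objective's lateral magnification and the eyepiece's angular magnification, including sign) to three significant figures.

Objective: 1/d_i = 1/f_obj - 1/d_o = 1/1.2 - 1/1.31 = 0.06997 cm^-1, so d_i = 14.291 cm.
m_obj = -d_i/d_o = -14.291/1.31 = -10.909.
Eyepiece angular magnification (image at infinity): M_eye = D/f_e = 25/1.5 = 16.667.
Overall M = m_obj x M_eye = (-10.909)(16.667) = -181.82.

-182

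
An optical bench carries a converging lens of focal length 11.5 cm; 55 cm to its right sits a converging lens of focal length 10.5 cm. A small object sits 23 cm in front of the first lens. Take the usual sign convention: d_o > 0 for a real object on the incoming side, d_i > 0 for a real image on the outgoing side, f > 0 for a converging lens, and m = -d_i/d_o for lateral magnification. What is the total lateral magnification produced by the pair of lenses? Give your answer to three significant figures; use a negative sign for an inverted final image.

Applying the thin-lens equation to the first lens, 1/11.5 = 1/23 + 1/d_i1, which gives d_i1 = 23.000 cm.
Its lateral magnification is m_1 = -d_i1/d_o1 = -(23.000)/23 = -1.0000.
That image sits 32.000 cm in front of the second lens, so d_o2 = 32.000 cm.
Applying the thin-lens equation again with f_2 = 10.5 cm and d_o2 = 32.000 cm gives d_i2 = 15.628 cm.
m_2 = -(15.628)/(32.000) = -0.4884.
The system's lateral magnification is m_1 m_2 = (-1.0000)(-0.4884) = 0.4884.

0.488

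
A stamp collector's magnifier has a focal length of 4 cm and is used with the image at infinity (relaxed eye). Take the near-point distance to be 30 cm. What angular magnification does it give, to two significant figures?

7.5

M = D/f = 30/4 = 7.500.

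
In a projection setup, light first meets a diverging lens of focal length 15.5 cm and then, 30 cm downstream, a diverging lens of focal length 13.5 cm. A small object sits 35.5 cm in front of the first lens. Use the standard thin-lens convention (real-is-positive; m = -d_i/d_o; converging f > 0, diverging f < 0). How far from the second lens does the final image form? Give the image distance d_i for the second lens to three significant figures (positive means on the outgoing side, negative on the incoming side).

-10.1 cm

Applying the thin-lens equation to the first lens, 1/(-15.5) = 1/35.5 + 1/d_i1, which gives d_i1 = -10.789 cm.
With d_i1 < 0 the first image is virtual and lies on the object side; the object distance for lens 2 is d_o2 = 30 - (-10.789) = 40.789 cm.
Applying the thin-lens equation again with f_2 = -13.5 cm and d_o2 = 40.789 cm gives d_i2 = -10.143 cm.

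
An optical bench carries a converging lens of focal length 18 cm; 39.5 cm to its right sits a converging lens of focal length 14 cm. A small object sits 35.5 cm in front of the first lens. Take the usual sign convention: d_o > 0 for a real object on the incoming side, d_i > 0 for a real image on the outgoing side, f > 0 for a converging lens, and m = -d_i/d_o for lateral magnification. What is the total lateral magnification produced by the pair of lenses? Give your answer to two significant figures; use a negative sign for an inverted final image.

-1.3

First lens: d_i1 = 1/(1/18 - 1/35.5) = 36.514 cm.
m_1 = -(36.514)/35.5 = -1.0286.
Object distance for lens 2: d_o2 = 39.5 - 36.514 = 2.986 cm.
Second lens: d_i2 = 1/(1/14 - 1/(2.986)) = -3.795 cm.
m_2 = -(-3.795)/(2.986) = 1.2711.
The system's lateral magnification is m_1 m_2 = (-1.0286)(1.2711) = -1.3074.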